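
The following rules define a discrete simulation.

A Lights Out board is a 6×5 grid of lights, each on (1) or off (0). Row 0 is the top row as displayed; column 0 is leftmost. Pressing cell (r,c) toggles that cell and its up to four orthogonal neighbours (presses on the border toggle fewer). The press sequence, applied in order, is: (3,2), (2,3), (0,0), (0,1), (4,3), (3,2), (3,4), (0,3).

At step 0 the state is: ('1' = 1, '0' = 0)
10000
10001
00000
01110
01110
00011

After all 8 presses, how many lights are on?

k=0  10000
10001
00000
01110
01110
00011
k=1  10000
10001
00100
00000
01010
00011
k=2  10000
10011
00011
00010
01010
00011
k=3  01000
00011
00011
00010
01010
00011
k=4  10100
01011
00011
00010
01010
00011
k=5  10100
01011
00011
00000
01101
00001
k=6  10100
01011
00111
01110
01001
00001
k=7  10100
01011
00110
01101
01000
00001
k=8  10011
01001
00110
01101
01000
00001

12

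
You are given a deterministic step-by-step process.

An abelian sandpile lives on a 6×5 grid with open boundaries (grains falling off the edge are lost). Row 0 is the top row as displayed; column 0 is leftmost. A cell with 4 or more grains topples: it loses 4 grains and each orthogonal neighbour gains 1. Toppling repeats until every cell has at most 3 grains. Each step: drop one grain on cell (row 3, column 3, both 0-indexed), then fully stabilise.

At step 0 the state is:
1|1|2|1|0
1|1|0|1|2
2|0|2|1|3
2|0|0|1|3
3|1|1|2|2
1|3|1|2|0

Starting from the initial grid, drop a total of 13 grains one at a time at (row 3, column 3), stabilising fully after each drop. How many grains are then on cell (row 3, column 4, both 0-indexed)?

1

t=0: 1|1|2|1|0
1|1|0|1|2
2|0|2|1|3
2|0|0|1|3
3|1|1|2|2
1|3|1|2|0
t=1: 1|1|2|1|0
1|1|0|1|2
2|0|2|1|3
2|0|0|2|3
3|1|1|2|2
1|3|1|2|0
t=2: 1|1|2|1|0
1|1|0|1|2
2|0|2|1|3
2|0|0|3|3
3|1|1|2|2
1|3|1|2|0
t=3: 1|1|2|1|0
1|1|0|1|3
2|0|2|3|0
2|0|1|1|1
3|1|1|3|3
1|3|1|2|0
t=4: 1|1|2|1|0
1|1|0|1|3
2|0|2|3|0
2|0|1|2|1
3|1|1|3|3
1|3|1|2|0
t=5: 1|1|2|1|0
1|1|0|1|3
2|0|2|3|0
2|0|1|3|1
3|1|1|3|3
1|3|1|2|0
t=6: 1|1|2|1|0
1|1|0|2|3
2|0|3|0|1
2|0|2|2|3
3|1|2|1|0
1|3|1|3|1
t=7: 1|1|2|1|0
1|1|0|2|3
2|0|3|0|1
2|0|2|3|3
3|1|2|1|0
1|3|1|3|1
t=8: 1|1|2|1|0
1|1|0|2|3
2|0|3|1|2
2|0|3|1|0
3|1|2|2|1
1|3|1|3|1
t=9: 1|1|2|1|0
1|1|0|2|3
2|0|3|1|2
2|0|3|2|0
3|1|2|2|1
1|3|1|3|1
t=10: 1|1|2|1|0
1|1|0|2|3
2|0|3|1|2
2|0|3|3|0
3|1|2|2|1
1|3|1|3|1
t=11: 1|1|2|1|0
1|1|1|2|3
2|1|0|3|2
2|1|1|1|1
3|1|3|3|1
1|3|1|3|1
t=12: 1|1|2|1|0
1|1|1|2|3
2|1|0|3|2
2|1|1|2|1
3|1|3|3|1
1|3|1|3|1
t=13: 1|1|2|1|0
1|1|1|2|3
2|1|0|3|2
2|1|1|3|1
3|1|3|3|1
1|3|1|3|1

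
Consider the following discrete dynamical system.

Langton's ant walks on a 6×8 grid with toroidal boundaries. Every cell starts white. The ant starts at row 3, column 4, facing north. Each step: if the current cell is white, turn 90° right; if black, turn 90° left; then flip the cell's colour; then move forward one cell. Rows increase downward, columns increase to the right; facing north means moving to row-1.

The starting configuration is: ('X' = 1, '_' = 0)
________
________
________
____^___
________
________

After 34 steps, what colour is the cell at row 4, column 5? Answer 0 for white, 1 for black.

1

t=0: ________
________
________
____^___
________
________
t=1: ________
________
________
____X>__
________
________
t=2: ________
________
________
____XX__
_____v__
________
t=3: ________
________
________
____XX__
____<X__
________
t=4: ________
________
________
____^X__
____XX__
________
t=5: ________
________
________
___<_X__
____XX__
________
t=6: ________
________
___^____
___X_X__
____XX__
________
t=7: ________
________
___X>___
___X_X__
____XX__
________
t=8: ________
________
___XX___
___XvX__
____XX__
________
t=9: ________
________
___XX___
___<XX__
____XX__
________
t=10: ________
________
___XX___
____XX__
___vXX__
________
t=11: ________
________
___XX___
____XX__
__<XXX__
________
t=12: ________
________
___XX___
__^_XX__
__XXXX__
________
t=13: ________
________
___XX___
__X>XX__
__XXXX__
________
t=14: ________
________
___XX___
__XXXX__
__XvXX__
________
t=15: ________
________
___XX___
__XXXX__
__X_>X__
________
t=16: ________
________
___XX___
__XX^X__
__X__X__
________
t=17: ________
________
___XX___
__X<_X__
__X__X__
________
t=18: ________
________
___XX___
__X__X__
__Xv_X__
________
t=19: ________
________
___XX___
__X__X__
__<X_X__
________
t=20: ________
________
___XX___
__X__X__
___X_X__
__v_____
t=21: ________
________
___XX___
__X__X__
___X_X__
_<X_____
t=22: ________
________
___XX___
__X__X__
_^_X_X__
_XX_____
t=23: ________
________
___XX___
__X__X__
_X>X_X__
_XX_____
t=24: ________
________
___XX___
__X__X__
_XXX_X__
_Xv_____
t=25: ________
________
___XX___
__X__X__
_XXX_X__
_X_>____
t=26: ___v____
________
___XX___
__X__X__
_XXX_X__
_X_X____
t=27: __<X____
________
___XX___
__X__X__
_XXX_X__
_X_X____
t=28: __XX____
________
___XX___
__X__X__
_XXX_X__
_X^X____
t=29: __XX____
________
___XX___
__X__X__
_XXX_X__
_XX>____
t=30: __XX____
________
___XX___
__X__X__
_XX^_X__
_XX_____
t=31: __XX____
________
___XX___
__X__X__
_X<__X__
_XX_____
t=32: __XX____
________
___XX___
__X__X__
_X___X__
_Xv_____
t=33: __XX____
________
___XX___
__X__X__
_X___X__
_X_>____
t=34: __Xv____
________
___XX___
__X__X__
_X___X__
_X_X____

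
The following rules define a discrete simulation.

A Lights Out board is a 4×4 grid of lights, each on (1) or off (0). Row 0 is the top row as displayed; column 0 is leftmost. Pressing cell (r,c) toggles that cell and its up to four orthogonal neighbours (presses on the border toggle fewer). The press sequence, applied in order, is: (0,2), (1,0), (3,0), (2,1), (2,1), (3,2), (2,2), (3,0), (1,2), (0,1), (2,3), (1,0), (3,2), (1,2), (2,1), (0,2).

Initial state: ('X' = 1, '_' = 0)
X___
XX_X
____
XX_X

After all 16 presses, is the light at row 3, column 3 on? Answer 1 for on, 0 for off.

0

t=0: X___
XX_X
____
XX_X
t=1: XXXX
XXXX
____
XX_X
t=2: _XXX
__XX
X___
XX_X
t=3: _XXX
__XX
____
___X
t=4: _XXX
_XXX
XXX_
_X_X
t=5: _XXX
__XX
____
___X
t=6: _XXX
__XX
__X_
_XX_
t=7: _XXX
___X
_X_X
_X__
t=8: _XXX
___X
XX_X
X___
t=9: _X_X
_XX_
XXXX
X___
t=10: X_XX
__X_
XXXX
X___
t=11: X_XX
__XX
XX__
X__X
t=12: __XX
XXXX
_X__
X__X
t=13: __XX
XXXX
_XX_
XXX_
t=14: ___X
X___
_X__
XXX_
t=15: ___X
XX__
X_X_
X_X_
t=16: _XX_
XXX_
X_X_
X_X_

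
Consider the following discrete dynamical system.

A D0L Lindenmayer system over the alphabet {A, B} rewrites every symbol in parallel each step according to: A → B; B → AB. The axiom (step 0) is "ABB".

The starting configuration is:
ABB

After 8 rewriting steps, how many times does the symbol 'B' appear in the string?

0) ABB
1) BABAB
2) ABBABBAB
3) BABABBABABBAB
4) ABBABBABABBABBABABBAB
5) BABABBABABBABBABABBABABBABBABABBAB
6) ABBABBABABBABBABABBABABBABBABABBABBABABBABABBABBABABBAB
7) BABABBABABBABBABABBABABBABBABABBABBABABBABABBABBABABBABABBABBABABBABBABABBABABBABBABABBAB
8) ABBABBABABBABBABABBABABBABBABABBABBABABBABABBABBABABBABABB…BABBABABBABABBABBABABBABABBABBABABBABBABABBABABBABBABABBAB  (len 144)

89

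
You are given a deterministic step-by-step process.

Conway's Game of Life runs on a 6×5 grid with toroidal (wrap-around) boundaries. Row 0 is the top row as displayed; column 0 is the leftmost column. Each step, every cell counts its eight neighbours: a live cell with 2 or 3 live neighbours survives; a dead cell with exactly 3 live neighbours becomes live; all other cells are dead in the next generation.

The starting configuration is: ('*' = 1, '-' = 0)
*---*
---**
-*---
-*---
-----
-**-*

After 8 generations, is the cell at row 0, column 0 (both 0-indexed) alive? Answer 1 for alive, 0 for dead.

[0] *---*
---**
-*---
-*---
-----
-**-*
[1] -**--
---**
*-*--
-----
***--
-*-**
[2] -*---
*--**
---**
*-*--
*****
---**
[3] --*--
*-**-
-**--
-----
-----
-----
[4] -***-
---*-
-***-
-----
-----
-----
[5] --**-
----*
--**-
--*--
-----
--*--
[6] --**-
----*
--**-
--**-
-----
--**-
[7] --*-*
----*
--*-*
--**-
-----
--**-
[8] --*-*
*---*
--*-*
--**-
-----
--**-

0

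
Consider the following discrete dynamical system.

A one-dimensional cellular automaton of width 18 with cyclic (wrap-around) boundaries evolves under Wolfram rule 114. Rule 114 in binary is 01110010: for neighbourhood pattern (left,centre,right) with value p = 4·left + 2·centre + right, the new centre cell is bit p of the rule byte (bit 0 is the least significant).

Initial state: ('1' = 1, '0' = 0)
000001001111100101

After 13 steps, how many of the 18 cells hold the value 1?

[0] 000001001111100101
[1] 100010110000111010
[2] 010101011001001101
[3] 101010101110110110
[4] 010101010011011011
[5] 101010101101101101
[6] 110101010110110110
[7] 011010101011011011
[8] 101101010101101101
[9] 110110101010110110
[10] 011011010101011011
[11] 101101101010101101
[12] 110110110101010110
[13] 011011011010101011

11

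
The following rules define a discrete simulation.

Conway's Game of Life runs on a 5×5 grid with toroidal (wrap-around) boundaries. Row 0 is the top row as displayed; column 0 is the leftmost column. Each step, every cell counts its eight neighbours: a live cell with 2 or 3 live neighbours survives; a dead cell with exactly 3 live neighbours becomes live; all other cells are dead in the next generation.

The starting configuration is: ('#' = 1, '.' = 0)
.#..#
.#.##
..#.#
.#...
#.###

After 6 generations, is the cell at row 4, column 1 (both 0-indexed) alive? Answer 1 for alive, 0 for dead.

0) .#..#
.#.##
..#.#
.#...
#.###
1) .#...
.#..#
.##.#
.#...
..###
2) .#..#
.#.#.
.###.
.#..#
####.
3) ....#
.#.##
.#.##
....#
...#.
4) #.#.#
.....
.....
#.#.#
...##
5) #...#
.....
.....
#...#
..#..
6) .....
.....
.....
.....
.#.#.

1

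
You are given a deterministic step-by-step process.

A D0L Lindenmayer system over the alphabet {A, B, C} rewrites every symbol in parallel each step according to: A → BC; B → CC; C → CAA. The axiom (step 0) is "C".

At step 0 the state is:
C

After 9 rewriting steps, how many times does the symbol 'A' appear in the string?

1478

[0] C
[1] CAA
[2] CAABCBC
[3] CAABCBCCCCAACCCAA
[4] CAABCBCCCCAACCCAACAACAACAABCBCCAACAACAABCBC
[5] CAABCBCCCCAACCCAACAACAACAABCBCCAACAACAABCBCCAABCBCCAABCBCCAABCBCCCCAACCCAACAABCBCCAABCBCCAABCBCCCCAACCCAA
[6] CAABCBCCCCAACCCAACAACAACAABCBCCAACAACAABCBCCAABCBCCAABCBCC…ABCBCCCCAACCCAACAABCBCCCCAACCCAACAACAACAABCBCCAACAACAABCBC  (len 259)
[7] CAABCBCCCCAACCCAACAACAACAABCBCCAACAACAABCBCCAABCBCCAABCBCC…CBCCAABCBCCAABCBCCCCAACCCAACAABCBCCAABCBCCAABCBCCCCAACCCAA  (len 641)
[8] CAABCBCCCCAACCCAACAACAACAABCBCCAACAACAABCBCCAABCBCCAABCBCC…ABCBCCCCAACCCAACAABCBCCCCAACCCAACAACAACAABCBCCAACAACAABCBC  (len 1579)
[9] CAABCBCCCCAACCCAACAACAACAABCBCCAACAACAABCBCCAABCBCCAABCBCC…CBCCAABCBCCAABCBCCCCAACCCAACAABCBCCAABCBCCAABCBCCCCAACCCAA  (len 3897)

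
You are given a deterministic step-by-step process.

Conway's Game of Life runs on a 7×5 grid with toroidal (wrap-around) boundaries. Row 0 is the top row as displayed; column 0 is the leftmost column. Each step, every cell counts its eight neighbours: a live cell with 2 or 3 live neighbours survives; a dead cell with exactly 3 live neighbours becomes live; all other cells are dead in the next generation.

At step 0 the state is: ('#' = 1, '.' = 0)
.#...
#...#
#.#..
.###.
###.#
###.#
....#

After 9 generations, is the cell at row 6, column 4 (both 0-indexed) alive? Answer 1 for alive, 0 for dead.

0) .#...
#...#
#.#..
.###.
###.#
###.#
....#
1) ....#
#...#
#.#..
.....
.....
..#..
..###
2) .....
##.##
##..#
.....
.....
..#..
..#.#
3) .##..
.###.
.###.
#....
.....
...#.
...#.
4) .#...
#....
#..##
.##..
.....
.....
...#.
5) .....
##...
#.###
#####
.....
.....
.....
6) .....
####.
.....
.....
#####
.....
.....
7) .##..
.##..
.##..
#####
#####
#####
.....
8) .##..
#..#.
....#
.....
.....
.....
....#
9) #####
#####
....#
.....
.....
.....
.....

0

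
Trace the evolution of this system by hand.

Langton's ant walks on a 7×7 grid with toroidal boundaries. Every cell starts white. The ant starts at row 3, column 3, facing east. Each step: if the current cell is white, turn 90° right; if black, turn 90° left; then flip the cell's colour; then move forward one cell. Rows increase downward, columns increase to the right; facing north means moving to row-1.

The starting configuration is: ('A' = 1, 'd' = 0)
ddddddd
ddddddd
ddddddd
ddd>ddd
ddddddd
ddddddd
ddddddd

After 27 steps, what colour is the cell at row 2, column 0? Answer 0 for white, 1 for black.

0) ddddddd
ddddddd
ddddddd
ddd>ddd
ddddddd
ddddddd
ddddddd
1) ddddddd
ddddddd
ddddddd
dddAddd
dddvddd
ddddddd
ddddddd
2) ddddddd
ddddddd
ddddddd
dddAddd
dd<Addd
ddddddd
ddddddd
3) ddddddd
ddddddd
ddddddd
dd^Addd
ddAAddd
ddddddd
ddddddd
4) ddddddd
ddddddd
ddddddd
ddA>ddd
ddAAddd
ddddddd
ddddddd
5) ddddddd
ddddddd
ddd^ddd
ddAdddd
ddAAddd
ddddddd
ddddddd
6) ddddddd
ddddddd
dddA>dd
ddAdddd
ddAAddd
ddddddd
ddddddd
7) ddddddd
ddddddd
dddAAdd
ddAdvdd
ddAAddd
ddddddd
ddddddd
8) ddddddd
ddddddd
dddAAdd
ddA<Add
ddAAddd
ddddddd
ddddddd
9) ddddddd
ddddddd
ddd^Add
ddAAAdd
ddAAddd
ddddddd
ddddddd
10) ddddddd
ddddddd
dd<dAdd
ddAAAdd
ddAAddd
ddddddd
ddddddd
11) ddddddd
dd^dddd
ddAdAdd
ddAAAdd
ddAAddd
ddddddd
ddddddd
12) ddddddd
ddA>ddd
ddAdAdd
ddAAAdd
ddAAddd
ddddddd
ddddddd
13) ddddddd
ddAAddd
ddAvAdd
ddAAAdd
ddAAddd
ddddddd
ddddddd
14) ddddddd
ddAAddd
dd<AAdd
ddAAAdd
ddAAddd
ddddddd
ddddddd
15) ddddddd
ddAAddd
dddAAdd
ddvAAdd
ddAAddd
ddddddd
ddddddd
16) ddddddd
ddAAddd
dddAAdd
ddd>Add
ddAAddd
ddddddd
ddddddd
17) ddddddd
ddAAddd
ddd^Add
ddddAdd
ddAAddd
ddddddd
ddddddd
18) ddddddd
ddAAddd
dd<dAdd
ddddAdd
ddAAddd
ddddddd
ddddddd
19) ddddddd
dd^Addd
ddAdAdd
ddddAdd
ddAAddd
ddddddd
ddddddd
20) ddddddd
d<dAddd
ddAdAdd
ddddAdd
ddAAddd
ddddddd
ddddddd
21) d^ddddd
dAdAddd
ddAdAdd
ddddAdd
ddAAddd
ddddddd
ddddddd
22) dA>dddd
dAdAddd
ddAdAdd
ddddAdd
ddAAddd
ddddddd
ddddddd
23) dAAdddd
dAvAddd
ddAdAdd
ddddAdd
ddAAddd
ddddddd
ddddddd
24) dAAdddd
d<AAddd
ddAdAdd
ddddAdd
ddAAddd
ddddddd
ddddddd
25) dAAdddd
ddAAddd
dvAdAdd
ddddAdd
ddAAddd
ddddddd
ddddddd
26) dAAdddd
ddAAddd
<AAdAdd
ddddAdd
ddAAddd
ddddddd
ddddddd
27) dAAdddd
^dAAddd
AAAdAdd
ddddAdd
ddAAddd
ddddddd
ddddddd

1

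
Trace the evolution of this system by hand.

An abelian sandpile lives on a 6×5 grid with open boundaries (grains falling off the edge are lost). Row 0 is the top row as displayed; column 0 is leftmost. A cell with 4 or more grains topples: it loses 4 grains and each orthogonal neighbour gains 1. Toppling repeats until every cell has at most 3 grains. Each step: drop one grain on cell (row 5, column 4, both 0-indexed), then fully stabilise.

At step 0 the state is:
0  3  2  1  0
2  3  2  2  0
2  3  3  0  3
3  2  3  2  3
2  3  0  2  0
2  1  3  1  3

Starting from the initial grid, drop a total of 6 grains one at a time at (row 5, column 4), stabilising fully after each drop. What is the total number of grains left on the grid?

58

t=0: 0  3  2  1  0
2  3  2  2  0
2  3  3  0  3
3  2  3  2  3
2  3  0  2  0
2  1  3  1  3
t=1: 0  3  2  1  0
2  3  2  2  0
2  3  3  0  3
3  2  3  2  3
2  3  0  2  1
2  1  3  2  0
t=2: 0  3  2  1  0
2  3  2  2  0
2  3  3  0  3
3  2  3  2  3
2  3  0  2  1
2  1  3  2  1
t=3: 0  3  2  1  0
2  3  2  2  0
2  3  3  0  3
3  2  3  2  3
2  3  0  2  1
2  1  3  2  2
t=4: 0  3  2  1  0
2  3  2  2  0
2  3  3  0  3
3  2  3  2  3
2  3  0  2  1
2  1  3  2  3
t=5: 0  3  2  1  0
2  3  2  2  0
2  3  3  0  3
3  2  3  2  3
2  3  0  2  2
2  1  3  3  0
t=6: 0  3  2  1  0
2  3  2  2  0
2  3  3  0  3
3  2  3  2  3
2  3  0  2  2
2  1  3  3  1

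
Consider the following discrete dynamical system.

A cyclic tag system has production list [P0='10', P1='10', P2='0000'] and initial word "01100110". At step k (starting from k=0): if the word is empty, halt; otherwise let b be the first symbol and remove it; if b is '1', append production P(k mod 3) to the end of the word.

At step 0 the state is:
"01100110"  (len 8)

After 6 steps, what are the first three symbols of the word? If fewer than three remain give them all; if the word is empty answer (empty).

101

step 0: "01100110"  (len 8)
step 1: "1100110"  (len 7)
step 2: "10011010"  (len 8)
step 3: "00110100000"  (len 11)
step 4: "0110100000"  (len 10)
step 5: "110100000"  (len 9)
step 6: "101000000000"  (len 12)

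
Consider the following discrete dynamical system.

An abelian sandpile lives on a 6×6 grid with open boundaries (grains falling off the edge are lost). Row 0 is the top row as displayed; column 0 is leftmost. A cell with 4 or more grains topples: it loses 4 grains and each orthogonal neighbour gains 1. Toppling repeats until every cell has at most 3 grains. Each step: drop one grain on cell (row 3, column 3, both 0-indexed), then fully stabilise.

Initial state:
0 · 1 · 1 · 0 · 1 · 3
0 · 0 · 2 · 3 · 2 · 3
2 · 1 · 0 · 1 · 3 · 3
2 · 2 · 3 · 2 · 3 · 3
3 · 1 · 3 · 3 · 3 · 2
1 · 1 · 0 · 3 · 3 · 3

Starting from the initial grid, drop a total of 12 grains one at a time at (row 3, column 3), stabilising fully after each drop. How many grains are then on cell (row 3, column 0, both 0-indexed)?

0

[0] 0 · 1 · 1 · 0 · 1 · 3
0 · 0 · 2 · 3 · 2 · 3
2 · 1 · 0 · 1 · 3 · 3
2 · 2 · 3 · 2 · 3 · 3
3 · 1 · 3 · 3 · 3 · 2
1 · 1 · 0 · 3 · 3 · 3
[1] 0 · 1 · 1 · 0 · 1 · 3
0 · 0 · 2 · 3 · 2 · 3
2 · 1 · 0 · 1 · 3 · 3
2 · 2 · 3 · 3 · 3 · 3
3 · 1 · 3 · 3 · 3 · 2
1 · 1 · 0 · 3 · 3 · 3
[2] 0 · 1 · 1 · 1 · 3 · 0
0 · 0 · 3 · 1 · 2 · 2
2 · 1 · 2 · 2 · 0 · 3
2 · 3 · 2 · 2 · 2 · 3
3 · 2 · 2 · 1 · 1 · 2
1 · 1 · 2 · 2 · 3 · 1
[3] 0 · 1 · 1 · 1 · 3 · 0
0 · 0 · 3 · 1 · 2 · 2
2 · 1 · 2 · 2 · 0 · 3
2 · 3 · 2 · 3 · 2 · 3
3 · 2 · 2 · 1 · 1 · 2
1 · 1 · 2 · 2 · 3 · 1
[4] 0 · 1 · 1 · 1 · 3 · 0
0 · 0 · 3 · 1 · 2 · 2
2 · 1 · 2 · 3 · 0 · 3
2 · 3 · 3 · 0 · 3 · 3
3 · 2 · 2 · 2 · 1 · 2
1 · 1 · 2 · 2 · 3 · 1
[5] 0 · 1 · 1 · 1 · 3 · 0
0 · 0 · 3 · 1 · 2 · 2
2 · 1 · 2 · 3 · 0 · 3
2 · 3 · 3 · 1 · 3 · 3
3 · 2 · 2 · 2 · 1 · 2
1 · 1 · 2 · 2 · 3 · 1
[6] 0 · 1 · 1 · 1 · 3 · 0
0 · 0 · 3 · 1 · 2 · 2
2 · 1 · 2 · 3 · 0 · 3
2 · 3 · 3 · 2 · 3 · 3
3 · 2 · 2 · 2 · 1 · 2
1 · 1 · 2 · 2 · 3 · 1
[7] 0 · 1 · 1 · 1 · 3 · 0
0 · 0 · 3 · 1 · 2 · 2
2 · 1 · 2 · 3 · 0 · 3
2 · 3 · 3 · 3 · 3 · 3
3 · 2 · 2 · 2 · 1 · 2
1 · 1 · 2 · 2 · 3 · 1
[8] 0 · 1 · 2 · 1 · 3 · 0
0 · 1 · 0 · 3 · 2 · 3
2 · 3 · 1 · 1 · 3 · 0
3 · 0 · 2 · 3 · 1 · 1
3 · 3 · 3 · 3 · 2 · 3
1 · 1 · 2 · 2 · 3 · 1
[9] 0 · 1 · 2 · 1 · 3 · 0
0 · 1 · 0 · 3 · 2 · 3
3 · 3 · 2 · 2 · 3 · 0
0 · 3 · 0 · 2 · 2 · 1
1 · 1 · 2 · 1 · 3 · 3
2 · 2 · 3 · 3 · 3 · 1
[10] 0 · 1 · 2 · 1 · 3 · 0
0 · 1 · 0 · 3 · 2 · 3
3 · 3 · 2 · 2 · 3 · 0
0 · 3 · 0 · 3 · 2 · 1
1 · 1 · 2 · 1 · 3 · 3
2 · 2 · 3 · 3 · 3 · 1
[11] 0 · 1 · 2 · 1 · 3 · 0
0 · 1 · 0 · 3 · 2 · 3
3 · 3 · 2 · 3 · 3 · 0
0 · 3 · 1 · 0 · 3 · 1
1 · 1 · 2 · 2 · 3 · 3
2 · 2 · 3 · 3 · 3 · 1
[12] 0 · 1 · 2 · 1 · 3 · 0
0 · 1 · 0 · 3 · 2 · 3
3 · 3 · 2 · 3 · 3 · 0
0 · 3 · 1 · 1 · 3 · 1
1 · 1 · 2 · 2 · 3 · 3
2 · 2 · 3 · 3 · 3 · 1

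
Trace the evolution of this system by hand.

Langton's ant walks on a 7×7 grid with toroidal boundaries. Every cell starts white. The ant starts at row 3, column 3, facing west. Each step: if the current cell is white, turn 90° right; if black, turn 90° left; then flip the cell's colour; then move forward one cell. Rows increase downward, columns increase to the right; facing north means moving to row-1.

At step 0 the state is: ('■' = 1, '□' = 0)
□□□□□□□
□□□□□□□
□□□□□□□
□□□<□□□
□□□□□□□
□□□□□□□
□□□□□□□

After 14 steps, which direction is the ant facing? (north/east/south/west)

east

step 0: □□□□□□□
□□□□□□□
□□□□□□□
□□□<□□□
□□□□□□□
□□□□□□□
□□□□□□□
step 1: □□□□□□□
□□□□□□□
□□□^□□□
□□□■□□□
□□□□□□□
□□□□□□□
□□□□□□□
step 2: □□□□□□□
□□□□□□□
□□□■>□□
□□□■□□□
□□□□□□□
□□□□□□□
□□□□□□□
step 3: □□□□□□□
□□□□□□□
□□□■■□□
□□□■v□□
□□□□□□□
□□□□□□□
□□□□□□□
step 4: □□□□□□□
□□□□□□□
□□□■■□□
□□□<■□□
□□□□□□□
□□□□□□□
□□□□□□□
step 5: □□□□□□□
□□□□□□□
□□□■■□□
□□□□■□□
□□□v□□□
□□□□□□□
□□□□□□□
step 6: □□□□□□□
□□□□□□□
□□□■■□□
□□□□■□□
□□<■□□□
□□□□□□□
□□□□□□□
step 7: □□□□□□□
□□□□□□□
□□□■■□□
□□^□■□□
□□■■□□□
□□□□□□□
□□□□□□□
step 8: □□□□□□□
□□□□□□□
□□□■■□□
□□■>■□□
□□■■□□□
□□□□□□□
□□□□□□□
step 9: □□□□□□□
□□□□□□□
□□□■■□□
□□■■■□□
□□■v□□□
□□□□□□□
□□□□□□□
step 10: □□□□□□□
□□□□□□□
□□□■■□□
□□■■■□□
□□■□>□□
□□□□□□□
□□□□□□□
step 11: □□□□□□□
□□□□□□□
□□□■■□□
□□■■■□□
□□■□■□□
□□□□v□□
□□□□□□□
step 12: □□□□□□□
□□□□□□□
□□□■■□□
□□■■■□□
□□■□■□□
□□□<■□□
□□□□□□□
step 13: □□□□□□□
□□□□□□□
□□□■■□□
□□■■■□□
□□■^■□□
□□□■■□□
□□□□□□□
step 14: □□□□□□□
□□□□□□□
□□□■■□□
□□■■■□□
□□■■>□□
□□□■■□□
□□□□□□□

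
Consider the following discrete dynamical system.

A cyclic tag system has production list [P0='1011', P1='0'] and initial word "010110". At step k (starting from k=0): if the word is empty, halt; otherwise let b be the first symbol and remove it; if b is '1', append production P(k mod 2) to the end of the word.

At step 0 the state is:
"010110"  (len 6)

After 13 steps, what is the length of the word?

step 0: "010110"  (len 6)
step 1: "10110"  (len 5)
step 2: "01100"  (len 5)
step 3: "1100"  (len 4)
step 4: "1000"  (len 4)
step 5: "0001011"  (len 7)
step 6: "001011"  (len 6)
step 7: "01011"  (len 5)
step 8: "1011"  (len 4)
step 9: "0111011"  (len 7)
step 10: "111011"  (len 6)
step 11: "110111011"  (len 9)
step 12: "101110110"  (len 9)
step 13: "011101101011"  (len 12)

12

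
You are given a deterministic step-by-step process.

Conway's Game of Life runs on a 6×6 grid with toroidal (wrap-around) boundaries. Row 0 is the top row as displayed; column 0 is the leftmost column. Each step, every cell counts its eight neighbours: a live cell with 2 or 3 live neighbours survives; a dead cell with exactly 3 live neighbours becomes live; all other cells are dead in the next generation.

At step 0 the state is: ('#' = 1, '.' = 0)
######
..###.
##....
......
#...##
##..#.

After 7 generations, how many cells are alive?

2

step 0: ######
..###.
##....
......
#...##
##..#.
step 1: ......
......
.###..
.#....
##..#.
......
step 2: ......
..#...
.##...
...#..
##....
......
step 3: ......
.##...
.###..
#.....
......
......
step 4: ......
.#.#..
#..#..
.##...
......
......
step 5: ......
..#...
#..#..
.##...
......
......
step 6: ......
......
...#..
.##...
......
......
step 7: ......
......
..#...
..#...
......
......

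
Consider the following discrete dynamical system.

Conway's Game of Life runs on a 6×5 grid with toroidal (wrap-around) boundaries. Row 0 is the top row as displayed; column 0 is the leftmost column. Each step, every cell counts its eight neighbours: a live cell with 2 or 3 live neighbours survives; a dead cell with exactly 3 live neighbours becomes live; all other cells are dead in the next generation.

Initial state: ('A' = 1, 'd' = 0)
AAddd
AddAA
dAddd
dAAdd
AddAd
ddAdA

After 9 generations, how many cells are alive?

3

step 0: AAddd
AddAA
dAddd
dAAdd
AddAd
ddAdA
step 1: dAAdd
ddAdA
dAdAA
AAAdd
AddAA
ddAAA
step 2: AAddA
ddddA
ddddA
ddddd
ddddd
ddddd
step 3: AdddA
dddAA
ddddd
ddddd
ddddd
Adddd
step 4: AddAd
AddAA
ddddd
ddddd
ddddd
AdddA
step 5: dAdAd
AddAd
ddddA
ddddd
ddddd
AdddA
step 6: dAAAd
AdAAd
ddddA
ddddd
ddddd
AdddA
step 7: ddddd
Adddd
dddAA
ddddd
ddddd
AAAAA
step 8: ddAAd
ddddA
ddddA
ddddd
AAAAA
AAAAA
step 9: ddddd
ddddA
ddddd
dAAdd
ddddd
ddddd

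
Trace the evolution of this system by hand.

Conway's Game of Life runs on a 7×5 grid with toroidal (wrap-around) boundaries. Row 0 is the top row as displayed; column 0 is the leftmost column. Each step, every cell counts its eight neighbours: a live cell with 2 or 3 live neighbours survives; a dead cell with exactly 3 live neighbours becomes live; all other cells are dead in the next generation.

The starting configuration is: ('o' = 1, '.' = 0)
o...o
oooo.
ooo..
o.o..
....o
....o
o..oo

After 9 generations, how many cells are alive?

gen 0: o...o
oooo.
ooo..
o.o..
....o
....o
o..oo
gen 1: .....
...o.
.....
o.ooo
o..oo
.....
...o.
gen 2: .....
.....
..o..
ooo..
ooo..
...o.
.....
gen 3: .....
.....
..o..
o..o.
o..oo
.oo..
.....
gen 4: .....
.....
.....
oooo.
o..o.
ooooo
.....
gen 5: .....
.....
.oo..
oooo.
.....
oooo.
ooooo
gen 6: ooooo
.....
o..o.
o..o.
.....
.....
.....
gen 7: ooooo
.....
.....
.....
.....
.....
ooooo
gen 8: .....
ooooo
.....
.....
.....
ooooo
.....
gen 9: ooooo
ooooo
ooooo
.....
ooooo
ooooo
ooooo

30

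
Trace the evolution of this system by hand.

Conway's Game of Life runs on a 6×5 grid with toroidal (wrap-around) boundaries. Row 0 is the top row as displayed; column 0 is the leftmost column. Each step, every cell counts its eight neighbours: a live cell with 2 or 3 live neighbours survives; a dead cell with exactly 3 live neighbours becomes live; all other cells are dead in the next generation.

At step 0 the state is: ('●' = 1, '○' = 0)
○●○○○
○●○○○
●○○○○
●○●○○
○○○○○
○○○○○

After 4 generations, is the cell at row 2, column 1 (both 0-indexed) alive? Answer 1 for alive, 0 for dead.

[0] ○●○○○
○●○○○
●○○○○
●○●○○
○○○○○
○○○○○
[1] ○○○○○
●●○○○
●○○○○
○●○○○
○○○○○
○○○○○
[2] ○○○○○
●●○○○
●○○○○
○○○○○
○○○○○
○○○○○
[3] ○○○○○
●●○○○
●●○○○
○○○○○
○○○○○
○○○○○
[4] ○○○○○
●●○○○
●●○○○
○○○○○
○○○○○
○○○○○

1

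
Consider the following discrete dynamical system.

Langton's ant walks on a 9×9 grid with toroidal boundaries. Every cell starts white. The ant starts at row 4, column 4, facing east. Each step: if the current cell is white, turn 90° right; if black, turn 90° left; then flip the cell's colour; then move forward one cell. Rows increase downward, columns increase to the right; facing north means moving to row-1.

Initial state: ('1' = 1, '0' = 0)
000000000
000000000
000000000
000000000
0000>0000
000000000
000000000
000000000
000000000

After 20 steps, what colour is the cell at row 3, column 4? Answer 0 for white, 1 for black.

0

step 0: 000000000
000000000
000000000
000000000
0000>0000
000000000
000000000
000000000
000000000
step 1: 000000000
000000000
000000000
000000000
000010000
0000v0000
000000000
000000000
000000000
step 2: 000000000
000000000
000000000
000000000
000010000
000<10000
000000000
000000000
000000000
step 3: 000000000
000000000
000000000
000000000
000^10000
000110000
000000000
000000000
000000000
step 4: 000000000
000000000
000000000
000000000
0001>0000
000110000
000000000
000000000
000000000
step 5: 000000000
000000000
000000000
0000^0000
000100000
000110000
000000000
000000000
000000000
step 6: 000000000
000000000
000000000
00001>000
000100000
000110000
000000000
000000000
000000000
step 7: 000000000
000000000
000000000
000011000
00010v000
000110000
000000000
000000000
000000000
step 8: 000000000
000000000
000000000
000011000
0001<1000
000110000
000000000
000000000
000000000
step 9: 000000000
000000000
000000000
0000^1000
000111000
000110000
000000000
000000000
000000000
step 10: 000000000
000000000
000000000
000<01000
000111000
000110000
000000000
000000000
000000000
step 11: 000000000
000000000
000^00000
000101000
000111000
000110000
000000000
000000000
000000000
step 12: 000000000
000000000
0001>0000
000101000
000111000
000110000
000000000
000000000
000000000
step 13: 000000000
000000000
000110000
0001v1000
000111000
000110000
000000000
000000000
000000000
step 14: 000000000
000000000
000110000
000<11000
000111000
000110000
000000000
000000000
000000000
step 15: 000000000
000000000
000110000
000011000
000v11000
000110000
000000000
000000000
000000000
step 16: 000000000
000000000
000110000
000011000
0000>1000
000110000
000000000
000000000
000000000
step 17: 000000000
000000000
000110000
0000^1000
000001000
000110000
000000000
000000000
000000000
step 18: 000000000
000000000
000110000
000<01000
000001000
000110000
000000000
000000000
000000000
step 19: 000000000
000000000
000^10000
000101000
000001000
000110000
000000000
000000000
000000000
step 20: 000000000
000000000
00<010000
000101000
000001000
000110000
000000000
000000000
000000000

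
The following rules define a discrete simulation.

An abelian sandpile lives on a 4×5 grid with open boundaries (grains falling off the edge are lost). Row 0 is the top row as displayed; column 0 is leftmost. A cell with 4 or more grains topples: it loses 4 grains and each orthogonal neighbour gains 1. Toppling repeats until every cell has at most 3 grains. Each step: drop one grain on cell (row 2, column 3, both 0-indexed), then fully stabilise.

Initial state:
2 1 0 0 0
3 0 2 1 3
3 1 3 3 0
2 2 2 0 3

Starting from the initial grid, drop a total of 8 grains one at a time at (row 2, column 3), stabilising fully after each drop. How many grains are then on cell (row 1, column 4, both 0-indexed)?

gen 0: 2 1 0 0 0
3 0 2 1 3
3 1 3 3 0
2 2 2 0 3
gen 1: 2 1 0 0 0
3 0 3 2 3
3 2 0 1 1
2 2 3 1 3
gen 2: 2 1 0 0 0
3 0 3 2 3
3 2 0 2 1
2 2 3 1 3
gen 3: 2 1 0 0 0
3 0 3 2 3
3 2 0 3 1
2 2 3 1 3
gen 4: 2 1 0 0 0
3 0 3 3 3
3 2 1 0 2
2 2 3 2 3
gen 5: 2 1 0 0 0
3 0 3 3 3
3 2 1 1 2
2 2 3 2 3
gen 6: 2 1 0 0 0
3 0 3 3 3
3 2 1 2 2
2 2 3 2 3
gen 7: 2 1 0 0 0
3 0 3 3 3
3 2 1 3 2
2 2 3 2 3
gen 8: 2 1 1 1 1
3 1 1 3 1
3 3 1 0 2
2 3 1 2 1

1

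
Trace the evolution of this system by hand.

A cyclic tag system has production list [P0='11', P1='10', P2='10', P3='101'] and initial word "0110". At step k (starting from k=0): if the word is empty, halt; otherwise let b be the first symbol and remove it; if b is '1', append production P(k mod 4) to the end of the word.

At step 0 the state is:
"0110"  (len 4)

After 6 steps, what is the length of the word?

t=0: "0110"  (len 4)
t=1: "110"  (len 3)
t=2: "1010"  (len 4)
t=3: "01010"  (len 5)
t=4: "1010"  (len 4)
t=5: "01011"  (len 5)
t=6: "1011"  (len 4)

4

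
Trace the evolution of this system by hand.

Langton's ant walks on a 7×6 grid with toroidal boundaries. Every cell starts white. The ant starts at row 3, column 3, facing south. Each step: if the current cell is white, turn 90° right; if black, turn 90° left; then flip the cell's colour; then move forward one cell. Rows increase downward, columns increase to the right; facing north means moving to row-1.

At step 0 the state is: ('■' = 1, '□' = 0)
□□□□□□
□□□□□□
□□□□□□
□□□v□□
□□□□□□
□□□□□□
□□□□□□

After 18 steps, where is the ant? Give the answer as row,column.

step 0: □□□□□□
□□□□□□
□□□□□□
□□□v□□
□□□□□□
□□□□□□
□□□□□□
step 1: □□□□□□
□□□□□□
□□□□□□
□□<■□□
□□□□□□
□□□□□□
□□□□□□
step 2: □□□□□□
□□□□□□
□□^□□□
□□■■□□
□□□□□□
□□□□□□
□□□□□□
step 3: □□□□□□
□□□□□□
□□■>□□
□□■■□□
□□□□□□
□□□□□□
□□□□□□
step 4: □□□□□□
□□□□□□
□□■■□□
□□■v□□
□□□□□□
□□□□□□
□□□□□□
step 5: □□□□□□
□□□□□□
□□■■□□
□□■□>□
□□□□□□
□□□□□□
□□□□□□
step 6: □□□□□□
□□□□□□
□□■■□□
□□■□■□
□□□□v□
□□□□□□
□□□□□□
step 7: □□□□□□
□□□□□□
□□■■□□
□□■□■□
□□□<■□
□□□□□□
□□□□□□
step 8: □□□□□□
□□□□□□
□□■■□□
□□■^■□
□□□■■□
□□□□□□
□□□□□□
step 9: □□□□□□
□□□□□□
□□■■□□
□□■■>□
□□□■■□
□□□□□□
□□□□□□
step 10: □□□□□□
□□□□□□
□□■■^□
□□■■□□
□□□■■□
□□□□□□
□□□□□□
step 11: □□□□□□
□□□□□□
□□■■■>
□□■■□□
□□□■■□
□□□□□□
□□□□□□
step 12: □□□□□□
□□□□□□
□□■■■■
□□■■□v
□□□■■□
□□□□□□
□□□□□□
step 13: □□□□□□
□□□□□□
□□■■■■
□□■■<■
□□□■■□
□□□□□□
□□□□□□
step 14: □□□□□□
□□□□□□
□□■■^■
□□■■■■
□□□■■□
□□□□□□
□□□□□□
step 15: □□□□□□
□□□□□□
□□■<□■
□□■■■■
□□□■■□
□□□□□□
□□□□□□
step 16: □□□□□□
□□□□□□
□□■□□■
□□■v■■
□□□■■□
□□□□□□
□□□□□□
step 17: □□□□□□
□□□□□□
□□■□□■
□□■□>■
□□□■■□
□□□□□□
□□□□□□
step 18: □□□□□□
□□□□□□
□□■□^■
□□■□□■
□□□■■□
□□□□□□
□□□□□□

2,4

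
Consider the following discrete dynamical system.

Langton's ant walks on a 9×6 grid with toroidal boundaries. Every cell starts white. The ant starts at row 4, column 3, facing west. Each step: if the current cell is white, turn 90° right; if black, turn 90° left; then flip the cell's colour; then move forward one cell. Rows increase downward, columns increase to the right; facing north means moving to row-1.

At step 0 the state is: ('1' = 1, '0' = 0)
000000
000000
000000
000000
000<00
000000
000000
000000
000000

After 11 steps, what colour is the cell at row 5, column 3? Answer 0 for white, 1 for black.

gen 0: 000000
000000
000000
000000
000<00
000000
000000
000000
000000
gen 1: 000000
000000
000000
000^00
000100
000000
000000
000000
000000
gen 2: 000000
000000
000000
0001>0
000100
000000
000000
000000
000000
gen 3: 000000
000000
000000
000110
0001v0
000000
000000
000000
000000
gen 4: 000000
000000
000000
000110
000<10
000000
000000
000000
000000
gen 5: 000000
000000
000000
000110
000010
000v00
000000
000000
000000
gen 6: 000000
000000
000000
000110
000010
00<100
000000
000000
000000
gen 7: 000000
000000
000000
000110
00^010
001100
000000
000000
000000
gen 8: 000000
000000
000000
000110
001>10
001100
000000
000000
000000
gen 9: 000000
000000
000000
000110
001110
001v00
000000
000000
000000
gen 10: 000000
000000
000000
000110
001110
0010>0
000000
000000
000000
gen 11: 000000
000000
000000
000110
001110
001010
0000v0
000000
000000

0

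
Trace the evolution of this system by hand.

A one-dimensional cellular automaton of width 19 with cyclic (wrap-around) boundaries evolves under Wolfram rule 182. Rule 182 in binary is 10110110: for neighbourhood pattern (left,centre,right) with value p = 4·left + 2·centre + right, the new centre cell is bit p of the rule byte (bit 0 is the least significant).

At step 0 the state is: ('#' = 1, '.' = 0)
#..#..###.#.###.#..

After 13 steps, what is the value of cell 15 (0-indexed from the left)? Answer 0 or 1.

1

[0] #..#..###.#.###.#..
[1] ######.#.###.#.####
[2] #####.###.#.###.###
[3] ####.#.#.###.#.#.##
[4] ###.#####.#.#####.#
[5] ##.#.###.###.###.#.
[6] ..###.#.#.#.#.#.###
[7] ##.#.###########.#.
[8] ..###.#########.###
[9] ##.#.#.#######.#.#.
[10] ..#####.#####.#####
[11] ##.###.#.###.#.###.
[12] ..#.#.###.#.###.#.#
[13] ######.#.###.#.####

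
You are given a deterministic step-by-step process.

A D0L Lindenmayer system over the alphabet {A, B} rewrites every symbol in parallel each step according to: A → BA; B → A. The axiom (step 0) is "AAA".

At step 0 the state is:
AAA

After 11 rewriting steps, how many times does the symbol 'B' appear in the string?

0) AAA
1) BABABA
2) ABAABAABA
3) BAABABAABABAABA
4) ABABAABAABABAABAABABAABA
5) BAABAABABAABABAABAABABAABABAABAABABAABA
6) ABABAABABAABAABABAABAABABAABABAABAABABAABAABABAABABAABAABABAABA
7) BAABAABABAABAABABAABABAABAABABAABABAABAABABAABAABABAABABAABAABABAABABAABAABABAABAABABAABABAABAABABAABA
8) ABABAABABAABAABABAABABAABAABABAABAABABAABABAABAABABAABAABA…ABAABABAABABAABAABABAABABAABAABABAABAABABAABABAABAABABAABA  (len 165)
9) BAABAABABAABAABABAABABAABAABABAABAABABAABABAABAABABAABABAA…ABAABABAABABAABAABABAABABAABAABABAABAABABAABABAABAABABAABA  (len 267)
10) ABABAABABAABAABABAABABAABAABABAABAABABAABABAABAABABAABABAA…ABAABABAABABAABAABABAABABAABAABABAABAABABAABABAABAABABAABA  (len 432)
11) BAABAABABAABAABABAABABAABAABABAABAABABAABABAABAABABAABABAA…ABAABABAABABAABAABABAABABAABAABABAABAABABAABABAABAABABAABA  (len 699)

267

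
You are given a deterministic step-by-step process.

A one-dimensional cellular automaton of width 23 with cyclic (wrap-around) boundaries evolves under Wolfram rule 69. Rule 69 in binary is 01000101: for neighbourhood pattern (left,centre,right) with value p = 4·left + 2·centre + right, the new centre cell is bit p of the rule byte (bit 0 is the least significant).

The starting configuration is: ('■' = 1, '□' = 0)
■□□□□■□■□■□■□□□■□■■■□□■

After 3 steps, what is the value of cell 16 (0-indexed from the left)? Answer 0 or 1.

step 0: ■□□□□■□■□■□■□□□■□■■■□□■
step 1: ■□■■□■□■□■□■□■□■□□□■□□□
step 2: ■□□■□■□■□■□■□■□■□■□■□■□
step 3: ■□□■□■□■□■□■□■□■□■□■□■□

0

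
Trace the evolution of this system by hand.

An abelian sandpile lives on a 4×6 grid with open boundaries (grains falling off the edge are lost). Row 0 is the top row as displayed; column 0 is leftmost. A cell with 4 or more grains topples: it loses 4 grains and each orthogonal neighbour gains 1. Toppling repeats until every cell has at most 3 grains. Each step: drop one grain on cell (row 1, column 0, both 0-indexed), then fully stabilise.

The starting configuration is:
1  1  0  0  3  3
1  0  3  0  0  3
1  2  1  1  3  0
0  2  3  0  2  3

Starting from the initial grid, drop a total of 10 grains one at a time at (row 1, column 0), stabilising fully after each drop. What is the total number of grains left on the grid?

step 0: 1  1  0  0  3  3
1  0  3  0  0  3
1  2  1  1  3  0
0  2  3  0  2  3
step 1: 1  1  0  0  3  3
2  0  3  0  0  3
1  2  1  1  3  0
0  2  3  0  2  3
step 2: 1  1  0  0  3  3
3  0  3  0  0  3
1  2  1  1  3  0
0  2  3  0  2  3
step 3: 2  1  0  0  3  3
0  1  3  0  0  3
2  2  1  1  3  0
0  2  3  0  2  3
step 4: 2  1  0  0  3  3
1  1  3  0  0  3
2  2  1  1  3  0
0  2  3  0  2  3
step 5: 2  1  0  0  3  3
2  1  3  0  0  3
2  2  1  1  3  0
0  2  3  0  2  3
step 6: 2  1  0  0  3  3
3  1  3  0  0  3
2  2  1  1  3  0
0  2  3  0  2  3
step 7: 3  1  0  0  3  3
0  2  3  0  0  3
3  2  1  1  3  0
0  2  3  0  2  3
step 8: 3  1  0  0  3  3
1  2  3  0  0  3
3  2  1  1  3  0
0  2  3  0  2  3
step 9: 3  1  0  0  3  3
2  2  3  0  0  3
3  2  1  1  3  0
0  2  3  0  2  3
step 10: 3  1  0  0  3  3
3  2  3  0  0  3
3  2  1  1  3  0
0  2  3  0  2  3

41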